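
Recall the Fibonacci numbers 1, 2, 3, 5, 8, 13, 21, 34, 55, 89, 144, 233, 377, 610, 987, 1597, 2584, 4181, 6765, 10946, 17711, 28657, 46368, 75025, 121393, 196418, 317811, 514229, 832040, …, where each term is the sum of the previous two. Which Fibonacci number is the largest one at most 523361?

514229

514229 ≤ 523361 < 832040, so the largest Fibonacci number not exceeding 523361 is 514229.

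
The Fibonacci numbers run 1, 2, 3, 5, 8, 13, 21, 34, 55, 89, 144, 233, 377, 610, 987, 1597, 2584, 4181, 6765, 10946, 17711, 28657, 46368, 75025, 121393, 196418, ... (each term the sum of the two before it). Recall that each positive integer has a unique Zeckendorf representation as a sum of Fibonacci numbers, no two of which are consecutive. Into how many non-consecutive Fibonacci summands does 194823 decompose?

121393 ≤ 194823 < 196418, so take 121393; remainder 73430
46368 ≤ 73430 < 75025, so take 46368; remainder 27062
17711 ≤ 27062 < 28657, so take 17711; remainder 9351
6765 ≤ 9351 < 10946, so take 6765; remainder 2586
2584 ≤ 2586 < 4181, so take 2584; remainder 2
2 ≤ 2 < 3, so take 2; remainder 0
194823 = 121393 + 46368 + 17711 + 6765 + 2584 + 2, which has 6 terms.

6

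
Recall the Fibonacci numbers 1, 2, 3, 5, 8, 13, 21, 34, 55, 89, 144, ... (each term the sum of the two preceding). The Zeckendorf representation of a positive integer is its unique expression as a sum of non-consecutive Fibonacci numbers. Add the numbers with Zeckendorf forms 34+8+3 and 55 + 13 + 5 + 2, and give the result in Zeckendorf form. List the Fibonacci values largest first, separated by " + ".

The two numbers are 45 and 75, so their sum is 120.
Repeatedly subtract the largest Fibonacci number that fits:
120: greatest Fibonacci not exceeding it is 89, leaving 31
31: greatest Fibonacci not exceeding it is 21, leaving 10
10: greatest Fibonacci not exceeding it is 8, leaving 2
2: greatest Fibonacci not exceeding it is 2, leaving 0

89 + 21 + 8 + 2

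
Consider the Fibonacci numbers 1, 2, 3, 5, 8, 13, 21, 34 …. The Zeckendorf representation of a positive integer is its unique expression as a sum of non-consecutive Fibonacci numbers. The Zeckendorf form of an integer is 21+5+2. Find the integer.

28

21+5+2 = 28.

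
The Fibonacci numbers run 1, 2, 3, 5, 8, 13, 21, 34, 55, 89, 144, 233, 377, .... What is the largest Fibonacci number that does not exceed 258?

233 ≤ 258 < 377, so the largest Fibonacci number not exceeding 258 is 233.

233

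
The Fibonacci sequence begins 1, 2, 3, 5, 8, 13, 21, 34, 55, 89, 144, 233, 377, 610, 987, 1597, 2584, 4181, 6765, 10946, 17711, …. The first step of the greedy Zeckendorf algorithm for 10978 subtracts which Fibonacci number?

10946 ≤ 10978 < 17711, so the largest Fibonacci number not exceeding 10978 is 10946.

10946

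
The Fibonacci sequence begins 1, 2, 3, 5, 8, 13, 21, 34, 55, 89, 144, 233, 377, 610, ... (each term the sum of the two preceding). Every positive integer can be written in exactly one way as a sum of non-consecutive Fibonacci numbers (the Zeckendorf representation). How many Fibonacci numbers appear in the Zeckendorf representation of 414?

377 ≤ 414 < 610, so take 377; remainder 37
34 ≤ 37 < 55, so take 34; remainder 3
3 ≤ 3 < 5, so take 3; remainder 0
414 = 377 + 34 + 3, which has 3 terms.

3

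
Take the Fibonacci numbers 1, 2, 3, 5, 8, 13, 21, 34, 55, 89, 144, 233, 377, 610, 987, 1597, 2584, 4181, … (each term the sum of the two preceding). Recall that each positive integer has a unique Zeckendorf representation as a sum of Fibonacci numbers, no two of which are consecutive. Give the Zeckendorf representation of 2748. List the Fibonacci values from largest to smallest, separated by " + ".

2584 + 144 + 13 + 5 + 2

2748 − 2584 = 164
164 − 144 = 20
20 − 13 = 7
7 − 5 = 2
2 − 2 = 0
So 2748 = 2584 + 144 + 13 + 5 + 2, with no two terms consecutive in the sequence.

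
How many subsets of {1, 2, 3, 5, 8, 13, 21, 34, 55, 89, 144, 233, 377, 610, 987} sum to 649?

18

649 = 610+34+5 = 610+34+3+2 = 610+21+13+5 = 377+233+34+5 = 610+21+13+3+2 = … (13 more), for 18 in all.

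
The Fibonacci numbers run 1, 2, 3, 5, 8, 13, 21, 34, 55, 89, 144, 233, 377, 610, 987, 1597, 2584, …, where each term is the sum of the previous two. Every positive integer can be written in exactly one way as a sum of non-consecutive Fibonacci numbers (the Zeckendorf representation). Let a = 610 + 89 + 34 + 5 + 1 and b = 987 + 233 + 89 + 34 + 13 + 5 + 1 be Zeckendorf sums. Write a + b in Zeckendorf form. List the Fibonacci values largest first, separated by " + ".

1597 + 377 + 89 + 34 + 3 + 1

The two numbers are 739 and 1362, so their sum is 2101.
1597 ≤ 2101 < 2584, so take 1597; remainder 504
377 ≤ 504 < 610, so take 377; remainder 127
89 ≤ 127 < 144, so take 89; remainder 38
34 ≤ 38 < 55, so take 34; remainder 4
3 ≤ 4 < 5, so take 3; remainder 1
1 ≤ 1 < 2, so take 1; remainder 0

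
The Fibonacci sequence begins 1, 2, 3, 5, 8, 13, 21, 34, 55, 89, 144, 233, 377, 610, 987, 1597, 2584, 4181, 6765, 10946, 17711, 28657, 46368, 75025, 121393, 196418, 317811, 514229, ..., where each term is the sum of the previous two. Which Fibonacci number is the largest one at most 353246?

317811

317811 ≤ 353246 < 514229, so the largest Fibonacci number not exceeding 353246 is 317811.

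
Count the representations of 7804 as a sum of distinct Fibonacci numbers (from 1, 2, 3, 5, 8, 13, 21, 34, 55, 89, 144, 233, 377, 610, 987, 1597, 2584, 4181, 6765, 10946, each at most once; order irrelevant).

Each representation comes from the Zeckendorf form by replacing some F_k with F_{k−1} + F_{k−2} where possible.
7804 = 6765+987+34+13+5 = 6765+987+34+13+3+2 = 6765+610+377+34+13+5 = … (41 more), for 44 in all.

44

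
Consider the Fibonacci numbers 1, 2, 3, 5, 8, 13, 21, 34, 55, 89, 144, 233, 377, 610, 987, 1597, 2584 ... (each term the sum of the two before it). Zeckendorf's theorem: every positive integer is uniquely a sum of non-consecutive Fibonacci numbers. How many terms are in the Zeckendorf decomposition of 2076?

4

Greedy algorithm:
1597 ≤ 2076 < 2584, so take 1597; remainder 479
377 ≤ 479 < 610, so take 377; remainder 102
89 ≤ 102 < 144, so take 89; remainder 13
13 ≤ 13 < 21, so take 13; remainder 0
2076 = 1597 + 377 + 89 + 13, which has 4 terms.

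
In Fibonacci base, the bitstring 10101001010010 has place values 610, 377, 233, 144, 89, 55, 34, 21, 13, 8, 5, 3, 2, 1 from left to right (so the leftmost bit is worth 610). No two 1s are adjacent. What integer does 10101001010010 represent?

963

Summing the place values of the 1 bits: 610 + 233 + 89 + 21 + 8 + 2 = 963.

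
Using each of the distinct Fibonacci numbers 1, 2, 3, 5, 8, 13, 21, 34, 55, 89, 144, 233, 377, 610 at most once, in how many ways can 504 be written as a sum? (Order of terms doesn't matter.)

10

Each representation comes from the Zeckendorf form by replacing some F_k with F_{k−1} + F_{k−2} where possible.
504 = 377+89+34+3+1 = 377+89+21+13+3+1 = 233+144+89+34+3+1 = 377+89+21+8+5+3+1 = … (6 more), for 10 in all.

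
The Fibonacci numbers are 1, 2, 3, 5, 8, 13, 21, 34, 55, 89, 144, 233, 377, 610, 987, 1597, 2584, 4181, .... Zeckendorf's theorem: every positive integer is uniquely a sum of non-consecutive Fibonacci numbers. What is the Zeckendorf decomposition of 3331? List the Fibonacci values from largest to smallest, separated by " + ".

2584 + 610 + 89 + 34 + 13 + 1

largest Fibonacci ≤ 3331 is 2584; 3331 − 2584 = 747
largest Fibonacci ≤ 747 is 610; 747 − 610 = 137
largest Fibonacci ≤ 137 is 89; 137 − 89 = 48
largest Fibonacci ≤ 48 is 34; 48 − 34 = 14
largest Fibonacci ≤ 14 is 13; 14 − 13 = 1
largest Fibonacci ≤ 1 is 1; 1 − 1 = 0
So 3331 = 2584 + 610 + 89 + 34 + 13 + 1, with no two terms consecutive in the sequence.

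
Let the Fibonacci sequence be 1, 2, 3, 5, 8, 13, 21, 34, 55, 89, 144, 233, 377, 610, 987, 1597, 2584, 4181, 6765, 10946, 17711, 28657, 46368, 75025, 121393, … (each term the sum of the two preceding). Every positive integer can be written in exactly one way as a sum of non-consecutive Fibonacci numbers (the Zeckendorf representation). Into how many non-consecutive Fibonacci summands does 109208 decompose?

8

Repeatedly subtract the largest Fibonacci number that fits:
109208: greatest Fibonacci not exceeding it is 75025, leaving 34183
34183: greatest Fibonacci not exceeding it is 28657, leaving 5526
5526: greatest Fibonacci not exceeding it is 4181, leaving 1345
1345: greatest Fibonacci not exceeding it is 987, leaving 358
358: greatest Fibonacci not exceeding it is 233, leaving 125
125: greatest Fibonacci not exceeding it is 89, leaving 36
36: greatest Fibonacci not exceeding it is 34, leaving 2
2: greatest Fibonacci not exceeding it is 2, leaving 0
109208 = 75025 + 28657 + 4181 + 987 + 233 + 89 + 34 + 2, which has 8 terms.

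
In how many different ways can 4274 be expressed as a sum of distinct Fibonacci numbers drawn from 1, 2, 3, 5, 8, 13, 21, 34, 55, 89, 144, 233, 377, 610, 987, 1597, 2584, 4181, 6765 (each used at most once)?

19

Each representation comes from the Zeckendorf form by replacing some F_k with F_{k−1} + F_{k−2} where possible.
4274 = 4181+89+3+1 = 4181+55+34+3+1 = 2584+1597+89+3+1 = 4181+55+21+13+3+1 = 2584+1597+55+34+3+1 = … (14 more), for 19 in all.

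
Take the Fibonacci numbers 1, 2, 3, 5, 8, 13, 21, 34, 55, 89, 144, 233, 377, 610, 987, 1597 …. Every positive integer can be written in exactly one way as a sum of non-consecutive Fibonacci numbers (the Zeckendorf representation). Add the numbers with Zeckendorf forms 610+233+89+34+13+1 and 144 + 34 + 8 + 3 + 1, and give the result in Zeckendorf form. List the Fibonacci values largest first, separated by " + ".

987 + 144 + 34 + 5

The two numbers are 980 and 190, so their sum is 1170.
1170: greatest Fibonacci not exceeding it is 987, leaving 183
183: greatest Fibonacci not exceeding it is 144, leaving 39
39: greatest Fibonacci not exceeding it is 34, leaving 5
5: greatest Fibonacci not exceeding it is 5, leaving 0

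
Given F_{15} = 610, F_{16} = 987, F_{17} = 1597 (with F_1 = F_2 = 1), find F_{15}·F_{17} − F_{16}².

610·1597 − 987² = 974170 − 974169 = 1. (Cassini's identity: F_{k−1}F_{k+1} − F_k² = (−1)^k.)

1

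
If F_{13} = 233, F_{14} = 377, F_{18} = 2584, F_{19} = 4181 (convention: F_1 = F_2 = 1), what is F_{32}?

By the addition formula F_{m+n} = F_m F_{n+1} + F_{m−1} F_n with m=19, n=13: F_{32} = 4181·377 + 2584·233 = 1576237 + 602072 = 2178309.

2178309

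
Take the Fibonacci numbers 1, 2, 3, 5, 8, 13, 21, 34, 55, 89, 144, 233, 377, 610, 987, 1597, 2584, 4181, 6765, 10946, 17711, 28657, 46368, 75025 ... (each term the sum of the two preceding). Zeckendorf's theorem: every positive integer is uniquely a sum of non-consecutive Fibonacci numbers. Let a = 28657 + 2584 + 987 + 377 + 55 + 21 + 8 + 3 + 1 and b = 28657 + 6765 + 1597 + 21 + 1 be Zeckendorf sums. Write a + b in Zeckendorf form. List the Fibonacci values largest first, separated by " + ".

46368 + 17711 + 4181 + 987 + 377 + 89 + 21

The two numbers are 32693 and 37041, so their sum is 69734.
Greedy algorithm:
69734: greatest Fibonacci not exceeding it is 46368, leaving 23366
23366: greatest Fibonacci not exceeding it is 17711, leaving 5655
5655: greatest Fibonacci not exceeding it is 4181, leaving 1474
1474: greatest Fibonacci not exceeding it is 987, leaving 487
487: greatest Fibonacci not exceeding it is 377, leaving 110
110: greatest Fibonacci not exceeding it is 89, leaving 21
21: greatest Fibonacci not exceeding it is 21, leaving 0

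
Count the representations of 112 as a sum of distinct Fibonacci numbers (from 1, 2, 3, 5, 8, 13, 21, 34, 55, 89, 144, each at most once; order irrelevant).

6

Starting from the Zeckendorf form and repeatedly splitting a term F_k into F_{k−1} + F_{k−2} (when neither is already used) reaches every representation.
112 = 89+21+2 = 89+13+8+2 = 55+34+21+2 = 89+13+5+3+2 = 55+34+13+8+2 = … (1 more), for 6 in all.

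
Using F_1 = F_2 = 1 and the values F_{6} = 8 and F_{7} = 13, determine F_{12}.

144

By the doubling identity F_{2k} = F_k(2F_{k+1} − F_k): F_{12} = 8·(2·13 − 8) = 8·18 = 144.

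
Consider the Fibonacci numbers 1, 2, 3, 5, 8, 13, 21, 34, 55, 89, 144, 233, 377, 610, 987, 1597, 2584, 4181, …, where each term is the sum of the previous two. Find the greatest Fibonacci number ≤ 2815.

2584 ≤ 2815 < 4181, so the largest Fibonacci number not exceeding 2815 is 2584.

2584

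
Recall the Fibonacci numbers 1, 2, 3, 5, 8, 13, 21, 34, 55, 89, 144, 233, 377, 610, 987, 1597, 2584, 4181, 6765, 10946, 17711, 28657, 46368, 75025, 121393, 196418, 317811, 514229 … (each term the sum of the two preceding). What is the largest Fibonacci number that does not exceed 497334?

317811

317811 ≤ 497334 < 514229, so the largest Fibonacci number not exceeding 497334 is 317811.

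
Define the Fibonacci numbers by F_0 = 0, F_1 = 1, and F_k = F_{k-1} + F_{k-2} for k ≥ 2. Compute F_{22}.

Iterating the recurrence up to F_{16} = 987 and F_{15} = 610:
F_{17} = F_{16} + F_{15} = 987 + 610 = 1597
F_{18} = F_{17} + F_{16} = 1597 + 987 = 2584
F_{19} = F_{18} + F_{17} = 2584 + 1597 = 4181
F_{20} = F_{19} + F_{18} = 4181 + 2584 = 6765
F_{21} = F_{20} + F_{19} = 6765 + 4181 = 10946
F_{22} = F_{21} + F_{20} = 10946 + 6765 = 17711

17711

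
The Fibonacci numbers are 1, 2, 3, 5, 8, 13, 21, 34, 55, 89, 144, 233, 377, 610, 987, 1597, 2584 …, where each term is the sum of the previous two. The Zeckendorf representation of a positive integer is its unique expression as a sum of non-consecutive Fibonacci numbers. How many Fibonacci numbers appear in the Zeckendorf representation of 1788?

4

Repeatedly subtract the largest Fibonacci number that fits:
subtract 1597 from 1788: 191 remains
subtract 144 from 191: 47 remains
subtract 34 from 47: 13 remains
subtract 13 from 13: 0 remains
1788 = 1597 + 144 + 34 + 13, which has 4 terms.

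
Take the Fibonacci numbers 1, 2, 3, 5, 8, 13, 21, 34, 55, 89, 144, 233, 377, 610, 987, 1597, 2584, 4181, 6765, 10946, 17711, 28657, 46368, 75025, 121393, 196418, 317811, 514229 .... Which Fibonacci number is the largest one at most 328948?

317811

317811 ≤ 328948 < 514229, so the largest Fibonacci number not exceeding 328948 is 317811.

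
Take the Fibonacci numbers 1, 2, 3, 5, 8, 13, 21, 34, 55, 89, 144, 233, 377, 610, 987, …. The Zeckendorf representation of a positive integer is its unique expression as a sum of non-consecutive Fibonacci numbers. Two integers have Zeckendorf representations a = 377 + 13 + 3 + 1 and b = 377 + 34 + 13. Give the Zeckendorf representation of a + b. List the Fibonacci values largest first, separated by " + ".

The two numbers are 394 and 424, so their sum is 818.
Repeatedly subtract the largest Fibonacci number that fits:
818: greatest Fibonacci not exceeding it is 610, leaving 208
208: greatest Fibonacci not exceeding it is 144, leaving 64
64: greatest Fibonacci not exceeding it is 55, leaving 9
9: greatest Fibonacci not exceeding it is 8, leaving 1
1: greatest Fibonacci not exceeding it is 1, leaving 0

610 + 144 + 55 + 8 + 1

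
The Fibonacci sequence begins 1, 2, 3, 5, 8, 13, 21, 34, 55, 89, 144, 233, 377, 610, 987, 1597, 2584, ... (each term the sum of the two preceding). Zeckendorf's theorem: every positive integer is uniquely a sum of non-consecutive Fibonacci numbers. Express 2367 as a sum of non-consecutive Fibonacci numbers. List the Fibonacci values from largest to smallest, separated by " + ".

Greedy algorithm:
2367: greatest Fibonacci not exceeding it is 1597, leaving 770
770: greatest Fibonacci not exceeding it is 610, leaving 160
160: greatest Fibonacci not exceeding it is 144, leaving 16
16: greatest Fibonacci not exceeding it is 13, leaving 3
3: greatest Fibonacci not exceeding it is 3, leaving 0
So 2367 = 1597 + 610 + 144 + 13 + 3, with no two terms consecutive in the sequence.

1597 + 610 + 144 + 13 + 3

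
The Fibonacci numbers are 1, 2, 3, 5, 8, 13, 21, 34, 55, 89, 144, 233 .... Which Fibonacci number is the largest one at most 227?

144

144 ≤ 227 < 233, so the largest Fibonacci number not exceeding 227 is 144.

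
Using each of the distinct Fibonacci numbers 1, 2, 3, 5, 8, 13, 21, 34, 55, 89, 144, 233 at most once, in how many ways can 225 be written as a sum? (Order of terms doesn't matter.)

8

225 = 144+55+21+5 = 144+55+21+3+2 = 144+55+13+8+5 = 144+55+13+8+3+2 = 144+34+21+13+8+5 = … (3 more), for 8 in all.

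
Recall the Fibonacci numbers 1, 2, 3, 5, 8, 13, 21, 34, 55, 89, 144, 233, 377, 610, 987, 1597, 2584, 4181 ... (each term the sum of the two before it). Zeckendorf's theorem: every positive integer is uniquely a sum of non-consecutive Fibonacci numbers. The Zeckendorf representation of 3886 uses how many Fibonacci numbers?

take 2584 (≤ 3886); 3886 − 2584 = 1302
take 987 (≤ 1302); 1302 − 987 = 315
take 233 (≤ 315); 315 − 233 = 82
take 55 (≤ 82); 82 − 55 = 27
take 21 (≤ 27); 27 − 21 = 6
take 5 (≤ 6); 6 − 5 = 1
take 1 (≤ 1); 1 − 1 = 0
3886 = 2584 + 987 + 233 + 55 + 21 + 5 + 1, which has 7 terms.

7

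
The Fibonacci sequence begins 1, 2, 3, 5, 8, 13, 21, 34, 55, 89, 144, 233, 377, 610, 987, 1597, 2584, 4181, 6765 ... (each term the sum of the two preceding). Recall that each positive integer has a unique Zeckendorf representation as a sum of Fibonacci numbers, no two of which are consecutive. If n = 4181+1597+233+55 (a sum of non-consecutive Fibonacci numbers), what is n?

4181+1597+233+55 = 6066.

6066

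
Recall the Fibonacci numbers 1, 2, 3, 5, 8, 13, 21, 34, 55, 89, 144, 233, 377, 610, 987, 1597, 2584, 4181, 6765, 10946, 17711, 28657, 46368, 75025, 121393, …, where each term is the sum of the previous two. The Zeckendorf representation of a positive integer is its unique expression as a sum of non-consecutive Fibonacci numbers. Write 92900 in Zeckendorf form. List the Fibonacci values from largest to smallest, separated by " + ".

Greedy algorithm:
75025 ≤ 92900 < 121393, so take 75025; remainder 17875
17711 ≤ 17875 < 28657, so take 17711; remainder 164
144 ≤ 164 < 233, so take 144; remainder 20
13 ≤ 20 < 21, so take 13; remainder 7
5 ≤ 7 < 8, so take 5; remainder 2
2 ≤ 2 < 3, so take 2; remainder 0
So 92900 = 75025 + 17711 + 144 + 13 + 5 + 2, with no two terms consecutive in the sequence.

75025 + 17711 + 144 + 13 + 5 + 2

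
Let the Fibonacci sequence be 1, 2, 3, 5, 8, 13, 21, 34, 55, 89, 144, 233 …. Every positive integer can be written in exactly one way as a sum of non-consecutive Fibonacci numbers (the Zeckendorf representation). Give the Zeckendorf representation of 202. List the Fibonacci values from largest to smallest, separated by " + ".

largest Fibonacci ≤ 202 is 144; 202 − 144 = 58
largest Fibonacci ≤ 58 is 55; 58 − 55 = 3
largest Fibonacci ≤ 3 is 3; 3 − 3 = 0
So 202 = 144 + 55 + 3, with no two terms consecutive in the sequence.

144 + 55 + 3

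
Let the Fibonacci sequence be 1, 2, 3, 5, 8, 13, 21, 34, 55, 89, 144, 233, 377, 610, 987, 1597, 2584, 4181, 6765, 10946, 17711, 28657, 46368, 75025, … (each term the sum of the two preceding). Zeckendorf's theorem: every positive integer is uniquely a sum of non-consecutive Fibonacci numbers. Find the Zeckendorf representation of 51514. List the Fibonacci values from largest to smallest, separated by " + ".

46368 + 4181 + 610 + 233 + 89 + 21 + 8 + 3 + 1

Repeatedly subtract the largest Fibonacci number that fits:
51514 − 46368 = 5146
5146 − 4181 = 965
965 − 610 = 355
355 − 233 = 122
122 − 89 = 33
33 − 21 = 12
12 − 8 = 4
4 − 3 = 1
1 − 1 = 0
So 51514 = 46368 + 4181 + 610 + 233 + 89 + 21 + 8 + 3 + 1, with no two terms consecutive in the sequence.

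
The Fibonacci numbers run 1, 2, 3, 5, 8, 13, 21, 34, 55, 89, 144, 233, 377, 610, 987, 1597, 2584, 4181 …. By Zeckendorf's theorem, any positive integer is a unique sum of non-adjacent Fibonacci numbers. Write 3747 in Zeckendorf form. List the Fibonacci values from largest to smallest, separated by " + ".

2584 + 987 + 144 + 21 + 8 + 3

subtract 2584 from 3747: 1163 remains
subtract 987 from 1163: 176 remains
subtract 144 from 176: 32 remains
subtract 21 from 32: 11 remains
subtract 8 from 11: 3 remains
subtract 3 from 3: 0 remains
So 3747 = 2584 + 987 + 144 + 21 + 8 + 3, with no two terms consecutive in the sequence.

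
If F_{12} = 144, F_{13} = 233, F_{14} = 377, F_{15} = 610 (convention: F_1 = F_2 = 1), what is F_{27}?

By the addition formula F_{m+n} = F_m F_{n+1} + F_{m−1} F_n with m=13, n=14: F_{27} = 233·610 + 144·377 = 142130 + 54288 = 196418.

196418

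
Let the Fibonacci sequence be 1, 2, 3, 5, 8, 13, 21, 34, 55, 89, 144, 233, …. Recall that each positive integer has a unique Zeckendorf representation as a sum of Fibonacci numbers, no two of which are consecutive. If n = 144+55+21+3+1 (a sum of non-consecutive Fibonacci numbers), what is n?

144+55+21+3+1 = 224.

224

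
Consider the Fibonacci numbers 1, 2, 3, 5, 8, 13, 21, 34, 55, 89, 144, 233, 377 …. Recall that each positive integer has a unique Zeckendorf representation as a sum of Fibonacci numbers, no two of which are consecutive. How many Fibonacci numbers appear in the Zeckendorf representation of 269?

Repeatedly subtract the largest Fibonacci number that fits:
largest Fibonacci ≤ 269 is 233; 269 − 233 = 36
largest Fibonacci ≤ 36 is 34; 36 − 34 = 2
largest Fibonacci ≤ 2 is 2; 2 − 2 = 0
269 = 233 + 34 + 2, which has 3 terms.

3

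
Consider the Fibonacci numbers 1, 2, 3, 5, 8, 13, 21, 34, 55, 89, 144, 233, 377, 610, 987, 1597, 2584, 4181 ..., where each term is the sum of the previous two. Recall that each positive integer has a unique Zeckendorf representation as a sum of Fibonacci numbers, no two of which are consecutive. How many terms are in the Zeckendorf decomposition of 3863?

3863: greatest Fibonacci not exceeding it is 2584, leaving 1279
1279: greatest Fibonacci not exceeding it is 987, leaving 292
292: greatest Fibonacci not exceeding it is 233, leaving 59
59: greatest Fibonacci not exceeding it is 55, leaving 4
4: greatest Fibonacci not exceeding it is 3, leaving 1
1: greatest Fibonacci not exceeding it is 1, leaving 0
3863 = 2584 + 987 + 233 + 55 + 3 + 1, which has 6 terms.

6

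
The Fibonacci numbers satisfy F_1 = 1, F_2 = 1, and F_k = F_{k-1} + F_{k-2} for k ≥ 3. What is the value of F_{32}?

Iterating the recurrence up to F_{26} = 121393 and F_{25} = 75025:
F_{27} = F_{26} + F_{25} = 121393 + 75025 = 196418
F_{28} = F_{27} + F_{26} = 196418 + 121393 = 317811
F_{29} = F_{28} + F_{27} = 317811 + 196418 = 514229
F_{30} = F_{29} + F_{28} = 514229 + 317811 = 832040
F_{31} = F_{30} + F_{29} = 832040 + 514229 = 1346269
F_{32} = F_{31} + F_{30} = 1346269 + 832040 = 2178309

2178309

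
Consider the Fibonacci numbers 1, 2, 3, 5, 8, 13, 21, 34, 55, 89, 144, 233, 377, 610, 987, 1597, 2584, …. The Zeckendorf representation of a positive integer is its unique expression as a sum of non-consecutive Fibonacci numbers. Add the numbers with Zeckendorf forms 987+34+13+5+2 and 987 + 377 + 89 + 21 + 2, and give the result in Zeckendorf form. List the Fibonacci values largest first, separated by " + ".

The two numbers are 1041 and 1476, so their sum is 2517.
take 1597 (≤ 2517); 2517 − 1597 = 920
take 610 (≤ 920); 920 − 610 = 310
take 233 (≤ 310); 310 − 233 = 77
take 55 (≤ 77); 77 − 55 = 22
take 21 (≤ 22); 22 − 21 = 1
take 1 (≤ 1); 1 − 1 = 0

1597 + 610 + 233 + 55 + 21 + 1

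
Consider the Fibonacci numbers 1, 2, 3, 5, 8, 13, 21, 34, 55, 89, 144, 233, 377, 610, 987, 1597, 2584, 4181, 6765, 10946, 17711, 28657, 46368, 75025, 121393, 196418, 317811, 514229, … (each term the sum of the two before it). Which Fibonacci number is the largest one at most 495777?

317811 ≤ 495777 < 514229, so the largest Fibonacci number not exceeding 495777 is 317811.

317811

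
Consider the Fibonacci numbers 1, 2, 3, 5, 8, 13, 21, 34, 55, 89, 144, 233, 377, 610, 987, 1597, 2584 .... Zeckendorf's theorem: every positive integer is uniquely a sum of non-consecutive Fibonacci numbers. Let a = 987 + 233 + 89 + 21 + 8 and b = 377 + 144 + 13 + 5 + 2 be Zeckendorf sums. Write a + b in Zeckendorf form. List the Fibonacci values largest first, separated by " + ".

The two numbers are 1338 and 541, so their sum is 1879.
take 1597 (≤ 1879); 1879 − 1597 = 282
take 233 (≤ 282); 282 − 233 = 49
take 34 (≤ 49); 49 − 34 = 15
take 13 (≤ 15); 15 − 13 = 2
take 2 (≤ 2); 2 − 2 = 0

1597 + 233 + 34 + 13 + 2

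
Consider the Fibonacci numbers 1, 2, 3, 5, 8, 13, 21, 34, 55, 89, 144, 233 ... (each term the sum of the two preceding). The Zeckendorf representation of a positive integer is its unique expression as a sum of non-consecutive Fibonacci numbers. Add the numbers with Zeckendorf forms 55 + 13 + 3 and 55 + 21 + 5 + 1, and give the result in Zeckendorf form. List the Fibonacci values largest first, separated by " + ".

The two numbers are 71 and 82, so their sum is 153.
Greedy algorithm:
take 144 (≤ 153); 153 − 144 = 9
take 8 (≤ 9); 9 − 8 = 1
take 1 (≤ 1); 1 − 1 = 0

144 + 8 + 1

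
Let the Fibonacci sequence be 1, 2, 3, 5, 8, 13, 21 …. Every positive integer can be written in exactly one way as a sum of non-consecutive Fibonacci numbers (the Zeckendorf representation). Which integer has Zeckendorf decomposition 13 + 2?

15

13 + 2 = 15.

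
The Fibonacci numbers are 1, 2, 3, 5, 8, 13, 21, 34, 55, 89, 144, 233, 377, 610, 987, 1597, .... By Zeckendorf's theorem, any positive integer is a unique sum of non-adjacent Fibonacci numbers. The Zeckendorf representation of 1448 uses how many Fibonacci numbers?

5

Greedy algorithm:
1448: greatest Fibonacci not exceeding it is 987, leaving 461
461: greatest Fibonacci not exceeding it is 377, leaving 84
84: greatest Fibonacci not exceeding it is 55, leaving 29
29: greatest Fibonacci not exceeding it is 21, leaving 8
8: greatest Fibonacci not exceeding it is 8, leaving 0
1448 = 987 + 377 + 55 + 21 + 8, which has 5 terms.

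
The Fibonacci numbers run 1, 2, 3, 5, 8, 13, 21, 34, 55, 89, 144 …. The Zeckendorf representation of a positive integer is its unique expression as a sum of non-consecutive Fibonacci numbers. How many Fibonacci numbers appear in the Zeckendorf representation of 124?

3

subtract 89 from 124: 35 remains
subtract 34 from 35: 1 remains
subtract 1 from 1: 0 remains
124 = 89 + 34 + 1, which has 3 terms.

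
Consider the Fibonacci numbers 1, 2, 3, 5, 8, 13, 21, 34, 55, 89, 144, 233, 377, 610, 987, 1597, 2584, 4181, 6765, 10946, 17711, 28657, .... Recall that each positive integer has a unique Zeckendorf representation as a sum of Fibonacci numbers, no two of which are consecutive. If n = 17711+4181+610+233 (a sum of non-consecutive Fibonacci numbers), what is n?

22735

17711+4181+610+233 = 22735.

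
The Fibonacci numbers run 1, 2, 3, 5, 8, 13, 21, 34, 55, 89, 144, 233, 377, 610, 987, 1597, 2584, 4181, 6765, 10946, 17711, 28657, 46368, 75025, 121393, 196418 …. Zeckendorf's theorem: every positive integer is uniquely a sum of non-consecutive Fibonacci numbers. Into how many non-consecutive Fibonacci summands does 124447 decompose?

6

subtract 121393 from 124447: 3054 remains
subtract 2584 from 3054: 470 remains
subtract 377 from 470: 93 remains
subtract 89 from 93: 4 remains
subtract 3 from 4: 1 remains
subtract 1 from 1: 0 remains
124447 = 121393 + 2584 + 377 + 89 + 3 + 1, which has 6 terms.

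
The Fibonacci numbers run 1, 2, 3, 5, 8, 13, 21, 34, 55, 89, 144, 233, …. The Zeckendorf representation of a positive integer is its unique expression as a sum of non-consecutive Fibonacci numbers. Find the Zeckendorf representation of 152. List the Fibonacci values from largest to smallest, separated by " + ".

144 + 8

Greedily peel off the largest Fibonacci term at each step:
152: greatest Fibonacci not exceeding it is 144, leaving 8
8: greatest Fibonacci not exceeding it is 8, leaving 0
So 152 = 144 + 8, with no two terms consecutive in the sequence.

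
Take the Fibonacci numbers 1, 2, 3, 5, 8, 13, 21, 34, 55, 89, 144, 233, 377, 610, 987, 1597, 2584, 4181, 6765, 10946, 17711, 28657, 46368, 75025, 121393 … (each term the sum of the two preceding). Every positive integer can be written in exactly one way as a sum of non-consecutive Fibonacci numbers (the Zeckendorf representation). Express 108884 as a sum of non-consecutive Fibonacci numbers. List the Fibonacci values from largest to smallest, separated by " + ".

108884: greatest Fibonacci not exceeding it is 75025, leaving 33859
33859: greatest Fibonacci not exceeding it is 28657, leaving 5202
5202: greatest Fibonacci not exceeding it is 4181, leaving 1021
1021: greatest Fibonacci not exceeding it is 987, leaving 34
34: greatest Fibonacci not exceeding it is 34, leaving 0
So 108884 = 75025 + 28657 + 4181 + 987 + 34, with no two terms consecutive in the sequence.

75025 + 28657 + 4181 + 987 + 34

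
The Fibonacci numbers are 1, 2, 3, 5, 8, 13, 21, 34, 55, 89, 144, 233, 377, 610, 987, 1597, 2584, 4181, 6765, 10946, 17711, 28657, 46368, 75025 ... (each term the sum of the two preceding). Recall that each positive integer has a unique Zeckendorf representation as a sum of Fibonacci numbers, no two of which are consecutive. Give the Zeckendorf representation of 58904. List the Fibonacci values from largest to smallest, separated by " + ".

Repeatedly subtract the largest Fibonacci number that fits:
58904 − 46368 = 12536
12536 − 10946 = 1590
1590 − 987 = 603
603 − 377 = 226
226 − 144 = 82
82 − 55 = 27
27 − 21 = 6
6 − 5 = 1
1 − 1 = 0
So 58904 = 46368 + 10946 + 987 + 377 + 144 + 55 + 21 + 5 + 1, with no two terms consecutive in the sequence.

46368 + 10946 + 987 + 377 + 144 + 55 + 21 + 5 + 1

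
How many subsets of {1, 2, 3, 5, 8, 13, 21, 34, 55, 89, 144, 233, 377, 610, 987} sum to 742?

Each representation comes from the Zeckendorf form by replacing some F_k with F_{k−1} + F_{k−2} where possible.
742 = 610+89+34+8+1 = 610+89+34+5+3+1 = 610+89+21+13+8+1 = 377+233+89+34+8+1 = 610+89+21+13+5+3+1 = … (9 more), for 14 in all.

14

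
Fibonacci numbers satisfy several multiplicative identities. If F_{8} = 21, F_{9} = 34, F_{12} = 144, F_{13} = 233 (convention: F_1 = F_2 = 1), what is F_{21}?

10946

By the addition formula F_{m+n} = F_m F_{n+1} + F_{m−1} F_n with m=9, n=12: F_{21} = 34·233 + 21·144 = 7922 + 3024 = 10946.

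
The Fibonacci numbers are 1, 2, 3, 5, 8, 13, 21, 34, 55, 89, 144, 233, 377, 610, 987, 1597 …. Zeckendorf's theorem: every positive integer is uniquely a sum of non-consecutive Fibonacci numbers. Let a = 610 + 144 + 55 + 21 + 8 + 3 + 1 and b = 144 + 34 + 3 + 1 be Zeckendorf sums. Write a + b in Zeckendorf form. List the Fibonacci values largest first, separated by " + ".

987 + 34 + 3

The two numbers are 842 and 182, so their sum is 1024.
Repeatedly subtract the largest Fibonacci number that fits:
subtract 987 from 1024: 37 remains
subtract 34 from 37: 3 remains
subtract 3 from 3: 0 remains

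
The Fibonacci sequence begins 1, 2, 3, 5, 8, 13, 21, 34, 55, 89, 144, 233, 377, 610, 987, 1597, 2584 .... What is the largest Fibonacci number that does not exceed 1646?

1597 ≤ 1646 < 2584, so the largest Fibonacci number not exceeding 1646 is 1597.

1597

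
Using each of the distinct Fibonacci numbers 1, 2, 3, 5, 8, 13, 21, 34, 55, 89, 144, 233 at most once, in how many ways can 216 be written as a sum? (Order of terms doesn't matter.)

6

Each representation comes from the Zeckendorf form by replacing some F_k with F_{k−1} + F_{k−2} where possible.
216 = 144+55+13+3+1 = 144+55+8+5+3+1 = 144+34+21+13+3+1 = 144+34+21+8+5+3+1 = … (2 more), for 6 in all.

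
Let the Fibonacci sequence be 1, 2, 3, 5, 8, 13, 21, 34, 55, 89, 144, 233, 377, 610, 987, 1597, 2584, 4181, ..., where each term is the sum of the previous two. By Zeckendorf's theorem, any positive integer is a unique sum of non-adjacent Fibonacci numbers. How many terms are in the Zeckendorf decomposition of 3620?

5

largest Fibonacci ≤ 3620 is 2584; 3620 − 2584 = 1036
largest Fibonacci ≤ 1036 is 987; 1036 − 987 = 49
largest Fibonacci ≤ 49 is 34; 49 − 34 = 15
largest Fibonacci ≤ 15 is 13; 15 − 13 = 2
largest Fibonacci ≤ 2 is 2; 2 − 2 = 0
3620 = 2584 + 987 + 34 + 13 + 2, which has 5 terms.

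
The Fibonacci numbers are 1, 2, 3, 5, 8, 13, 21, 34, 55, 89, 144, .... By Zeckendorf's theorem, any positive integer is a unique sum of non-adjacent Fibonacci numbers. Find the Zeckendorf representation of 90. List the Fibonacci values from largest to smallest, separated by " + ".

89 + 1

Greedily peel off the largest Fibonacci term at each step:
90: greatest Fibonacci not exceeding it is 89, leaving 1
1: greatest Fibonacci not exceeding it is 1, leaving 0
So 90 = 89 + 1, with no two terms consecutive in the sequence.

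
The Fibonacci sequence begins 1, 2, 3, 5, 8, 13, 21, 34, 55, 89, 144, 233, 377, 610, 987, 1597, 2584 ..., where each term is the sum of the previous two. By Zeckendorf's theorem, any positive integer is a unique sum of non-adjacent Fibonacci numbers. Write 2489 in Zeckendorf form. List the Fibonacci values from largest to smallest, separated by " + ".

Greedily peel off the largest Fibonacci term at each step:
subtract 1597 from 2489: 892 remains
subtract 610 from 892: 282 remains
subtract 233 from 282: 49 remains
subtract 34 from 49: 15 remains
subtract 13 from 15: 2 remains
subtract 2 from 2: 0 remains
So 2489 = 1597 + 610 + 233 + 34 + 13 + 2, with no two terms consecutive in the sequence.

1597 + 610 + 233 + 34 + 13 + 2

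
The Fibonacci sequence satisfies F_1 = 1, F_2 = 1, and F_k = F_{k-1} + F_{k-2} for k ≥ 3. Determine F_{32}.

2178309

Iterating the recurrence up to F_{24} = 46368 and F_{23} = 28657:
F_{25} = F_{24} + F_{23} = 46368 + 28657 = 75025
F_{26} = F_{25} + F_{24} = 75025 + 46368 = 121393
F_{27} = F_{26} + F_{25} = 121393 + 75025 = 196418
F_{28} = F_{27} + F_{26} = 196418 + 121393 = 317811
F_{29} = F_{28} + F_{27} = 317811 + 196418 = 514229
F_{30} = F_{29} + F_{28} = 514229 + 317811 = 832040
F_{31} = F_{30} + F_{29} = 832040 + 514229 = 1346269
F_{32} = F_{31} + F_{30} = 1346269 + 832040 = 2178309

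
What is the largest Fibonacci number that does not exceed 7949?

6765 ≤ 7949 < 10946, so the largest Fibonacci number not exceeding 7949 is 6765.

6765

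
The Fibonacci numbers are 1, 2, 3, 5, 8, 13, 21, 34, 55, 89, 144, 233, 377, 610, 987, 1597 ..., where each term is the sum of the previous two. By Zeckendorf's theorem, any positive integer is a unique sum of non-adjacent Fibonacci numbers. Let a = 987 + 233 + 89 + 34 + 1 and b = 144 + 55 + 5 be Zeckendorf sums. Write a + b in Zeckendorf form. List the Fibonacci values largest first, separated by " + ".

The two numbers are 1344 and 204, so their sum is 1548.
Greedy algorithm:
largest Fibonacci ≤ 1548 is 987; 1548 − 987 = 561
largest Fibonacci ≤ 561 is 377; 561 − 377 = 184
largest Fibonacci ≤ 184 is 144; 184 − 144 = 40
largest Fibonacci ≤ 40 is 34; 40 − 34 = 6
largest Fibonacci ≤ 6 is 5; 6 − 5 = 1
largest Fibonacci ≤ 1 is 1; 1 − 1 = 0

987 + 377 + 144 + 34 + 5 + 1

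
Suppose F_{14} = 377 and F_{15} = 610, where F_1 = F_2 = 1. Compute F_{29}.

By F_{2k+1} = F_k² + F_{k+1}²: F_{29} = 377² + 610² = 142129 + 372100 = 514229.

514229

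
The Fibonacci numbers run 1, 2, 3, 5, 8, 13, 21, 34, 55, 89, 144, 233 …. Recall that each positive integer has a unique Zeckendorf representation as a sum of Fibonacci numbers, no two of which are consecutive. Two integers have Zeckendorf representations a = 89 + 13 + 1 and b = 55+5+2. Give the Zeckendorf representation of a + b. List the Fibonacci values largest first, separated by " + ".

144 + 21

The two numbers are 103 and 62, so their sum is 165.
subtract 144 from 165: 21 remains
subtract 21 from 21: 0 remains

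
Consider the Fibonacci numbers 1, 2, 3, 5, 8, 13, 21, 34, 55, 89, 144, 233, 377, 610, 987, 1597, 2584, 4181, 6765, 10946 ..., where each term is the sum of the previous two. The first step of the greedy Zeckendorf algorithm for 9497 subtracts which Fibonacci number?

6765 ≤ 9497 < 10946, so the largest Fibonacci number not exceeding 9497 is 6765.

6765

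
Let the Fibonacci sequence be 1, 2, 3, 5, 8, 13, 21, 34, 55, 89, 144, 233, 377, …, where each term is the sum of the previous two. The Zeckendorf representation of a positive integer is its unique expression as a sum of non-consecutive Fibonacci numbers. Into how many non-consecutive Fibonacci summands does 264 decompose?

4

Greedy algorithm:
264: greatest Fibonacci not exceeding it is 233, leaving 31
31: greatest Fibonacci not exceeding it is 21, leaving 10
10: greatest Fibonacci not exceeding it is 8, leaving 2
2: greatest Fibonacci not exceeding it is 2, leaving 0
264 = 233 + 21 + 8 + 2, which has 4 terms.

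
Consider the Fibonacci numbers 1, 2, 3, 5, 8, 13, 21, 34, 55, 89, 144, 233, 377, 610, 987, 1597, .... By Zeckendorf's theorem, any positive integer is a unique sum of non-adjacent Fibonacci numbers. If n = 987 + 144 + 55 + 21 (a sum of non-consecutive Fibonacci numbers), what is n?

987 + 144 + 55 + 21 = 1207.

1207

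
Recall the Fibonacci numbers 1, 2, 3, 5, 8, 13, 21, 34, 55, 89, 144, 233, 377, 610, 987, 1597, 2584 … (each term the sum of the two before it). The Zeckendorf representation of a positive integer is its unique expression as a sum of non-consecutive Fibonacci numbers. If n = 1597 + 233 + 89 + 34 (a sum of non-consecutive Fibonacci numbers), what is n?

1953

1597 + 233 + 89 + 34 = 1953.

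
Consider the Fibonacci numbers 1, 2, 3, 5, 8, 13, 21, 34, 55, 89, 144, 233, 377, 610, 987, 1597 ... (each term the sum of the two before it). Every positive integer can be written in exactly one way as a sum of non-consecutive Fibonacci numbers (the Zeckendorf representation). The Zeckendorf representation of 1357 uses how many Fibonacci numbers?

1357: greatest Fibonacci not exceeding it is 987, leaving 370
370: greatest Fibonacci not exceeding it is 233, leaving 137
137: greatest Fibonacci not exceeding it is 89, leaving 48
48: greatest Fibonacci not exceeding it is 34, leaving 14
14: greatest Fibonacci not exceeding it is 13, leaving 1
1: greatest Fibonacci not exceeding it is 1, leaving 0
1357 = 987 + 233 + 89 + 34 + 13 + 1, which has 6 terms.

6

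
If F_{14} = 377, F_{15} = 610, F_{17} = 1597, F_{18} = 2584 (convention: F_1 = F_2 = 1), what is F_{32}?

2178309

By the addition formula F_{m+n} = F_m F_{n+1} + F_{m−1} F_n with m=18, n=14: F_{32} = 2584·610 + 1597·377 = 1576240 + 602069 = 2178309.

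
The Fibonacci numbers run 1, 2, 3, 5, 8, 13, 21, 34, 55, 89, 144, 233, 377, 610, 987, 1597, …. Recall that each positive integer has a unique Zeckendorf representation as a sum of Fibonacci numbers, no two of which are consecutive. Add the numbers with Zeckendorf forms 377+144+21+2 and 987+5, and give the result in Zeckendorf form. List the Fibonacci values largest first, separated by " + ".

The two numbers are 544 and 992, so their sum is 1536.
987 ≤ 1536 < 1597, so take 987; remainder 549
377 ≤ 549 < 610, so take 377; remainder 172
144 ≤ 172 < 233, so take 144; remainder 28
21 ≤ 28 < 34, so take 21; remainder 7
5 ≤ 7 < 8, so take 5; remainder 2
2 ≤ 2 < 3, so take 2; remainder 0

987 + 377 + 144 + 21 + 5 + 2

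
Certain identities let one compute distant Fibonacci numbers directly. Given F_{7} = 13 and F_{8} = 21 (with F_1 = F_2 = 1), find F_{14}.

By the doubling identity F_{2k} = F_k(2F_{k+1} − F_k): F_{14} = 13·(2·21 − 13) = 13·29 = 377.

377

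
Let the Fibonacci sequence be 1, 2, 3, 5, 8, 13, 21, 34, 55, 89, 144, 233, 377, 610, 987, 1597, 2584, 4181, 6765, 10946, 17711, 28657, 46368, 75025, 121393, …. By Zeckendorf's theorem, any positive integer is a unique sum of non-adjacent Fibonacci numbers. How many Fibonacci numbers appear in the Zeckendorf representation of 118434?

7

largest Fibonacci ≤ 118434 is 75025; 118434 − 75025 = 43409
largest Fibonacci ≤ 43409 is 28657; 43409 − 28657 = 14752
largest Fibonacci ≤ 14752 is 10946; 14752 − 10946 = 3806
largest Fibonacci ≤ 3806 is 2584; 3806 − 2584 = 1222
largest Fibonacci ≤ 1222 is 987; 1222 − 987 = 235
largest Fibonacci ≤ 235 is 233; 235 − 233 = 2
largest Fibonacci ≤ 2 is 2; 2 − 2 = 0
118434 = 75025 + 28657 + 10946 + 2584 + 987 + 233 + 2, which has 7 terms.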